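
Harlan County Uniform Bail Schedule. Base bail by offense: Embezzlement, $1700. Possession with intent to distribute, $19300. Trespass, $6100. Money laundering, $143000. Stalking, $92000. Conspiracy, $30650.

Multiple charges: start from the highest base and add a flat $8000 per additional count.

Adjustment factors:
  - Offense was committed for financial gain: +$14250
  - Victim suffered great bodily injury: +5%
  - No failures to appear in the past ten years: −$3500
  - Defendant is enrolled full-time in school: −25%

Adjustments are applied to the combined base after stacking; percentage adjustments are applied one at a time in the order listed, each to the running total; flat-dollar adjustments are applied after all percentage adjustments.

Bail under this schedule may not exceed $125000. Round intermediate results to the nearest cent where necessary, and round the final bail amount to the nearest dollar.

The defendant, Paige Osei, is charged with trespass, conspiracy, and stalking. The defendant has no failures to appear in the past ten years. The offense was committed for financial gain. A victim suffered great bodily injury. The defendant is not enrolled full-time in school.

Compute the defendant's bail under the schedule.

$124150

Base amounts from the schedule: trespass $6100; conspiracy $30650; stalking $92000.
Stacking rule: highest base plus $8000 per additional charge. Highest is stalking at $92000; 2 additional charges → +$16000. Combined base = $108000.
Victim suffered great bodily injury (+5%): $108000 × 1.05 = $113400.
Offense was committed for financial gain (+$14250 flat): $113400 + $14250 = $127650.
No failures to appear in the past ten years (−$3500 flat): $127650 − $3500 = $124150.
$124150 is within the $125000 maximum.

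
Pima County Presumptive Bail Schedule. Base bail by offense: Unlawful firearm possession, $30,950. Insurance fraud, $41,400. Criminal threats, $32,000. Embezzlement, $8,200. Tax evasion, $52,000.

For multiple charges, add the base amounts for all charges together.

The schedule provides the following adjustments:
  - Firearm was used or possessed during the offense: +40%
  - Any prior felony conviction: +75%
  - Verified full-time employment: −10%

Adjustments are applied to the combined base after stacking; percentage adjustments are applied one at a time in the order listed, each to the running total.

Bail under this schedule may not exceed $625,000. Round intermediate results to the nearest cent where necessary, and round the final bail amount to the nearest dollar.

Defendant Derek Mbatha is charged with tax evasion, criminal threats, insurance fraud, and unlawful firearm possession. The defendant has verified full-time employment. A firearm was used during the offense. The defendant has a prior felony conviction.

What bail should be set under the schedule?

Base amounts from the schedule: tax evasion $52,000; criminal threats $32,000; insurance fraud $41,400; unlawful firearm possession $30,950.
Stacking rule: sum of all bases. $52,000 + $32,000 + $41,400 + $30,950 = $156,350.
Firearm was used or possessed during the offense (+40%): $156,350 × 1.4 = $218,890.
Any prior felony conviction (+75%): $218,890 × 1.75 = $383,057.50.
Verified full-time employment (−10%): $383,057.50 × 0.9 = $344,751.75.
$344,751.75 is within the $625,000 maximum.
Rounded to the nearest dollar: $344,752.

$344,752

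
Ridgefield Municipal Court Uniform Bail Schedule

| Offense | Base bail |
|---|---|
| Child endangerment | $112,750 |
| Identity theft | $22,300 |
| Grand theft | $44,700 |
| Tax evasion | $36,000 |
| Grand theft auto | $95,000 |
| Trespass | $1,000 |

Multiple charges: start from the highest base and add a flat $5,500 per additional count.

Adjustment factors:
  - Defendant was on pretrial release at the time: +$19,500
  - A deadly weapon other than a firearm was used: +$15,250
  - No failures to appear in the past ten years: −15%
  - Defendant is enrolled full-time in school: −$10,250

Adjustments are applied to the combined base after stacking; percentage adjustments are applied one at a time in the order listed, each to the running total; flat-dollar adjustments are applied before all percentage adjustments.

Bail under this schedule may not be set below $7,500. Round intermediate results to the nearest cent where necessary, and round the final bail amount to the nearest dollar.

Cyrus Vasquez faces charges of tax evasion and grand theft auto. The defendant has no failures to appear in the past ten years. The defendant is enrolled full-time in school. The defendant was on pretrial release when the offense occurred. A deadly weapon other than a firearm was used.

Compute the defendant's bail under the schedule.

Base amounts from the schedule: tax evasion $36,000; grand theft auto $95,000.
Stacking rule: highest base plus $5,500 per additional charge. Highest is grand theft auto at $95,000; 1 additional charge → +$5,500. Combined base = $100,500.
Defendant was on pretrial release at the time (+$19,500 flat): $100,500 + $19,500 = $120,000.
A deadly weapon other than a firearm was used (+$15,250 flat): $120,000 + $15,250 = $135,250.
Defendant is enrolled full-time in school (−$10,250 flat): $135,250 − $10,250 = $125,000.
No failures to appear in the past ten years (−15%): $125,000 × 0.85 = $106,250.
$106,250 is at or above the $7,500 minimum.

$106,250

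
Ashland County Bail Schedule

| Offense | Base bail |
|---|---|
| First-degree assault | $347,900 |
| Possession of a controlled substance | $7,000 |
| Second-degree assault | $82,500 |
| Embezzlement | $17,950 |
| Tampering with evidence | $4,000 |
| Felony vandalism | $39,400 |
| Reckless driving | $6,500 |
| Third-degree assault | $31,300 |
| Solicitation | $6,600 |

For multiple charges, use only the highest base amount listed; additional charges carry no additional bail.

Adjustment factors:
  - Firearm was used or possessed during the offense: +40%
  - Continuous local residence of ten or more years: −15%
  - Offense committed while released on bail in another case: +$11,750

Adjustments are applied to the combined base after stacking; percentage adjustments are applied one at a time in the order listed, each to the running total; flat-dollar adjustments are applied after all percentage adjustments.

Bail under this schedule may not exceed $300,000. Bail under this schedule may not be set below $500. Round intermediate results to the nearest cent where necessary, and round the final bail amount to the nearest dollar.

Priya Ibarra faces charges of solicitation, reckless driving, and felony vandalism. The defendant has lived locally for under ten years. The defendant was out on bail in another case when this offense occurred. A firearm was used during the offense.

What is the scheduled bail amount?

Base amounts from the schedule: solicitation $6,600; reckless driving $6,500; felony vandalism $39,400.
Stacking rule: use the highest base only. Highest is felony vandalism at $39,400. Combined base = $39,400.
Firearm was used or possessed during the offense (+40%): $39,400 × 1.4 = $55,160.
Offense committed while released on bail in another case (+$11,750 flat): $55,160 + $11,750 = $66,910.
$66,910 is within the $300,000 maximum.
$66,910 is at or above the $500 minimum.

$66,910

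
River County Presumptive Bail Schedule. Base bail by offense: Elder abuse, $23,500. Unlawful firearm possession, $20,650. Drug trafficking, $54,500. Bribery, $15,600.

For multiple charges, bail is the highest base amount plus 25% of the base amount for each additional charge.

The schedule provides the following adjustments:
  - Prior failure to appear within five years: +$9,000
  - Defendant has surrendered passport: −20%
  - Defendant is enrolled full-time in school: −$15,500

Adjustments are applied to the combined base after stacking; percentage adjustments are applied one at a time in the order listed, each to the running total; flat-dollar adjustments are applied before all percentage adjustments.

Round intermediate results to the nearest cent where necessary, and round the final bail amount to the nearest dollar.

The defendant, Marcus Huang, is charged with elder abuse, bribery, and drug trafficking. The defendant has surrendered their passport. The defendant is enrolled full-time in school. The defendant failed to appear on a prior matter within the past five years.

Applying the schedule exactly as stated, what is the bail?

Base amounts from the schedule: elder abuse $23,500; bribery $15,600; drug trafficking $54,500.
Stacking rule: highest base plus 25% of each additional charge. Highest is drug trafficking at $54,500. Additional: $23,500 × 25% = $5,875; $15,600 × 25% = $3,900. Combined base = $54,500 + $9,775 = $64,275.
Prior failure to appear within five years (+$9,000 flat): $64,275 + $9,000 = $73,275.
Defendant is enrolled full-time in school (−$15,500 flat): $73,275 − $15,500 = $57,775.
Defendant has surrendered passport (−20%): $57,775 × 0.8 = $46,220.

$46,220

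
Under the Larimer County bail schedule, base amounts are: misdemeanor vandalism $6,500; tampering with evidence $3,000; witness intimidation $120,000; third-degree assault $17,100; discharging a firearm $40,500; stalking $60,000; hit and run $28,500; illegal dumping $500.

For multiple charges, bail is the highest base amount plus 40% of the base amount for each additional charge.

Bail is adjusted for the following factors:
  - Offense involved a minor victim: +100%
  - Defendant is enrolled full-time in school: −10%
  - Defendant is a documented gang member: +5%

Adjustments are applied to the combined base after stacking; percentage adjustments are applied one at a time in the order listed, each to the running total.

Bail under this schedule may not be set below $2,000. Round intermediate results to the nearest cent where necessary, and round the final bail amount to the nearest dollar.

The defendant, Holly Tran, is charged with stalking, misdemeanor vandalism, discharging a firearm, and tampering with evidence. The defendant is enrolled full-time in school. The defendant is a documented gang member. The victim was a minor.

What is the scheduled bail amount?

$151,200

Base amounts from the schedule: stalking $60,000; misdemeanor vandalism $6,500; discharging a firearm $40,500; tampering with evidence $3,000.
Stacking rule: highest base plus 40% of each additional charge. Highest is stalking at $60,000. Additional: $6,500 × 40% = $2,600; $40,500 × 40% = $16,200; $3,000 × 40% = $1,200. Combined base = $60,000 + $20,000 = $80,000.
Offense involved a minor victim (+100%): $80,000 × 2 = $160,000.
Defendant is enrolled full-time in school (−10%): $160,000 × 0.9 = $144,000.
Defendant is a documented gang member (+5%): $144,000 × 1.05 = $151,200.
$151,200 is at or above the $2,000 minimum.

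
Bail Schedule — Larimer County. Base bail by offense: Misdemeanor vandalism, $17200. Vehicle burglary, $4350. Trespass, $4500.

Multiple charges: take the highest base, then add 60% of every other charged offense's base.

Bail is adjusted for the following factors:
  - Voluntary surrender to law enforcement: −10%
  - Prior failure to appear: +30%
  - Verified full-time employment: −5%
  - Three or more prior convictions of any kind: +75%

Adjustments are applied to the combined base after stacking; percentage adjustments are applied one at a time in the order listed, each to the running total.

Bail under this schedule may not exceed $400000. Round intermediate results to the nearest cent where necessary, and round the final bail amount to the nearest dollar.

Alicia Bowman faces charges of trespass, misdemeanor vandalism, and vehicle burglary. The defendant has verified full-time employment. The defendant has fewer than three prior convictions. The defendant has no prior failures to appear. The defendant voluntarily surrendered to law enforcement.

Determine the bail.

Base amounts from the schedule: trespass $4500; misdemeanor vandalism $17200; vehicle burglary $4350.
Stacking rule: highest base plus 60% of each additional charge. Highest is misdemeanor vandalism at $17200. Additional: $4500 × 60% = $2700; $4350 × 60% = $2610. Combined base = $17200 + $5310 = $22510.
Voluntary surrender to law enforcement (−10%): $22510 × 0.9 = $20259.
Verified full-time employment (−5%): $20259 × 0.95 = $19246.05.
$19246.05 is within the $400000 maximum.
Rounded to the nearest dollar: $19246.

$19246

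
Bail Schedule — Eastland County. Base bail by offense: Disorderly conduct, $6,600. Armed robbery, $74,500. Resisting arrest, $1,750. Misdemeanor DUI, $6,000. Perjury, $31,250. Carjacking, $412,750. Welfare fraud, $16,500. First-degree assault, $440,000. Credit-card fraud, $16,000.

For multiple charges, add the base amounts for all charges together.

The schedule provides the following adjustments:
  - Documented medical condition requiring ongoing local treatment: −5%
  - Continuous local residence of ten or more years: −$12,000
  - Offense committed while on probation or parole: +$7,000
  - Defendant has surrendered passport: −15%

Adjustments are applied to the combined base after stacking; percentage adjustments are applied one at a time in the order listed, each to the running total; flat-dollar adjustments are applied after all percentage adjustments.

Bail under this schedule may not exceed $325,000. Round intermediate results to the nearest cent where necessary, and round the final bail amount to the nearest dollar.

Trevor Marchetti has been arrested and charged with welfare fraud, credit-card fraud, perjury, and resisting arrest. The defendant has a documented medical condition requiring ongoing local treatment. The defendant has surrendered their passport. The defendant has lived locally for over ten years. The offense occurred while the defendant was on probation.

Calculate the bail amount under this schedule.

$47,891

Base amounts from the schedule: welfare fraud $16,500; credit-card fraud $16,000; perjury $31,250; resisting arrest $1,750.
Stacking rule: sum of all bases. $16,500 + $16,000 + $31,250 + $1,750 = $65,500.
Documented medical condition requiring ongoing local treatment (−5%): $65,500 × 0.95 = $62,225.
Defendant has surrendered passport (−15%): $62,225 × 0.85 = $52,891.25.
Continuous local residence of ten or more years (−$12,000 flat): $52,891.25 − $12,000 = $40,891.25.
Offense committed while on probation or parole (+$7,000 flat): $40,891.25 + $7,000 = $47,891.25.
$47,891.25 is within the $325,000 maximum.
Rounded to the nearest dollar: $47,891.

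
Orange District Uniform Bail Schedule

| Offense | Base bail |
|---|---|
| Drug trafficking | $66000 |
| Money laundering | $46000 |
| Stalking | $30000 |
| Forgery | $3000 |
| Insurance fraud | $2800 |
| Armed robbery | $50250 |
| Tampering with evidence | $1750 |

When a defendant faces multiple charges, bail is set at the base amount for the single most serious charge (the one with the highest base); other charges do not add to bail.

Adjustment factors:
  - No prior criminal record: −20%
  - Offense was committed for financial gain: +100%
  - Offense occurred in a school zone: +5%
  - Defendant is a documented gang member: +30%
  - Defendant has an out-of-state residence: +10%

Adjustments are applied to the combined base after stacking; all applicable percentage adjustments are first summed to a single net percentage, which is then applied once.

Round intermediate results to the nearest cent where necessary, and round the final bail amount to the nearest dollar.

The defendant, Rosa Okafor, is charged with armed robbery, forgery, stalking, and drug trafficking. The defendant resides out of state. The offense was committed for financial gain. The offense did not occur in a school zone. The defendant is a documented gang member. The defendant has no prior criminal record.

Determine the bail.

$145200

Base amounts from the schedule: armed robbery $50250; forgery $3000; stalking $30000; drug trafficking $66000.
Stacking rule: use the highest base only. Highest is drug trafficking at $66000. Combined base = $66000.
Net percentage adjustment: −20% +100% +30% +10% = +120%. $66000 × 2.2 = $145200.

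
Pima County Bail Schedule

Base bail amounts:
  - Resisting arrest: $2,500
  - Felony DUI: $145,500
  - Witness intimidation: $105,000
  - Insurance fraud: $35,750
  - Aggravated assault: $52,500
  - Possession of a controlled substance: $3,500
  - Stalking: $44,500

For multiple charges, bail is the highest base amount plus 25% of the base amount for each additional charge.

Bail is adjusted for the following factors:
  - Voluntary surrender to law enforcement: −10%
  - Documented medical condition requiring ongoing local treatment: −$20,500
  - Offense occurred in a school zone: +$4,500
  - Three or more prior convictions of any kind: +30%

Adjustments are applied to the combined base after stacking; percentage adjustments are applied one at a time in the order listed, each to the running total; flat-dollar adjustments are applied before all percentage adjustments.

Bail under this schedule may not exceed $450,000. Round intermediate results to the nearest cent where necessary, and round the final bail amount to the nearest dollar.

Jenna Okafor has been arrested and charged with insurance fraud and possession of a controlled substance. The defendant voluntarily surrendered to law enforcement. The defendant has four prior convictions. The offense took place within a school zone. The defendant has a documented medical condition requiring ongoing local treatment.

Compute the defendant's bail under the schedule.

$24,131

Base amounts from the schedule: insurance fraud $35,750; possession of a controlled substance $3,500.
Stacking rule: highest base plus 25% of each additional charge. Highest is insurance fraud at $35,750. Additional: $3,500 × 25% = $875. Combined base = $35,750 + $875 = $36,625.
Documented medical condition requiring ongoing local treatment (−$20,500 flat): $36,625 − $20,500 = $16,125.
Offense occurred in a school zone (+$4,500 flat): $16,125 + $4,500 = $20,625.
Voluntary surrender to law enforcement (−10%): $20,625 × 0.9 = $18,562.50.
Three or more prior convictions of any kind (+30%): $18,562.50 × 1.3 = $24,131.25.
$24,131.25 is within the $450,000 maximum.
Rounded to the nearest dollar: $24,131.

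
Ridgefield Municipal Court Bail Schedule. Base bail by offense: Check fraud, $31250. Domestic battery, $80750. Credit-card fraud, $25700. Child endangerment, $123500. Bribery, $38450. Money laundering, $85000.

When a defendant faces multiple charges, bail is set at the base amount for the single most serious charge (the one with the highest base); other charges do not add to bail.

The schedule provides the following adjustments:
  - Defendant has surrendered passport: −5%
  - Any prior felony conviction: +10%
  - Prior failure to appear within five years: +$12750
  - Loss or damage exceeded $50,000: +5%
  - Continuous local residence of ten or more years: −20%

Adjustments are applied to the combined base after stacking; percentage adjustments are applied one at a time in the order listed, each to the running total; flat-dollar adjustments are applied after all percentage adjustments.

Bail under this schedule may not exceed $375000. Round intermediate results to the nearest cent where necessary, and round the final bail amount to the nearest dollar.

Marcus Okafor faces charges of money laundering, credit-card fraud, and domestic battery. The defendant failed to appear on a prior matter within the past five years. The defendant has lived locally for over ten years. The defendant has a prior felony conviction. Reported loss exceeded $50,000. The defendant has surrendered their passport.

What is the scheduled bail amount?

$87363

Base amounts from the schedule: money laundering $85000; credit-card fraud $25700; domestic battery $80750.
Stacking rule: use the highest base only. Highest is money laundering at $85000. Combined base = $85000.
Defendant has surrendered passport (−5%): $85000 × 0.95 = $80750.
Any prior felony conviction (+10%): $80750 × 1.1 = $88825.
Loss or damage exceeded $50,000 (+5%): $88825 × 1.05 = $93266.25.
Continuous local residence of ten or more years (−20%): $93266.25 × 0.8 = $74613.
Prior failure to appear within five years (+$12750 flat): $74613 + $12750 = $87363.
$87363 is within the $375000 maximum.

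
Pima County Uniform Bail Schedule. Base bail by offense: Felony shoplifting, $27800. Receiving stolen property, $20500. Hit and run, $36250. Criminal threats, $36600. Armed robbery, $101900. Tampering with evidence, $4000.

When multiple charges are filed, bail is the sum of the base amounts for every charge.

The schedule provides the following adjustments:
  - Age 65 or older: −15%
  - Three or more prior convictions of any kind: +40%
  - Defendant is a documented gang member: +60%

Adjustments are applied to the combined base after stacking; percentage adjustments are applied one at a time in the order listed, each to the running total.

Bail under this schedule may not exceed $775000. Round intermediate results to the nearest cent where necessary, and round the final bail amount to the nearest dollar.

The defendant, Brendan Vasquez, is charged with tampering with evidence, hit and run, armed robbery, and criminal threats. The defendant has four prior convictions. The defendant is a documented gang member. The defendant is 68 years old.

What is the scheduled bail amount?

Base amounts from the schedule: tampering with evidence $4000; hit and run $36250; armed robbery $101900; criminal threats $36600.
Stacking rule: sum of all bases. $4000 + $36250 + $101900 + $36600 = $178750.
Age 65 or older (−15%): $178750 × 0.85 = $151937.50.
Three or more prior convictions of any kind (+40%): $151937.50 × 1.4 = $212712.50.
Defendant is a documented gang member (+60%): $212712.50 × 1.6 = $340340.
$340340 is within the $775000 maximum.

$340340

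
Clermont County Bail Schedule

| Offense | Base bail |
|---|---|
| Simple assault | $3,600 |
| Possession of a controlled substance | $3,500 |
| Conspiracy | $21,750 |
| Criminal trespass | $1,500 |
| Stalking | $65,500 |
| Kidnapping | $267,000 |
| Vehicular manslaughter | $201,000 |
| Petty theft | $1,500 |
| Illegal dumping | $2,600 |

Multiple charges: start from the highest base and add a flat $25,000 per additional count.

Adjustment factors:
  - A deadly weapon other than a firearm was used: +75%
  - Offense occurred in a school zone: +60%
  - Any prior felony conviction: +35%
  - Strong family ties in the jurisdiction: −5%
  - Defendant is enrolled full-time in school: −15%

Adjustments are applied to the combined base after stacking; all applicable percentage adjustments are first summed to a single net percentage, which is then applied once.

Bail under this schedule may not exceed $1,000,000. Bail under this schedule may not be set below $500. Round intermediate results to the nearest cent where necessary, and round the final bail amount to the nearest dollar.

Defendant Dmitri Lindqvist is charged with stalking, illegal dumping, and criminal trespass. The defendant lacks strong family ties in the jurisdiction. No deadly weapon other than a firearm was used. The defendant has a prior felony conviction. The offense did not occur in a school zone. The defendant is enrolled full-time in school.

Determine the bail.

$138,600

Base amounts from the schedule: stalking $65,500; illegal dumping $2,600; criminal trespass $1,500.
Stacking rule: highest base plus $25,000 per additional charge. Highest is stalking at $65,500; 2 additional charges → +$50,000. Combined base = $115,500.
Net percentage adjustment: +35% −15% = +20%. $115,500 × 1.2 = $138,600.
$138,600 is within the $1,000,000 maximum.
$138,600 is at or above the $500 minimum.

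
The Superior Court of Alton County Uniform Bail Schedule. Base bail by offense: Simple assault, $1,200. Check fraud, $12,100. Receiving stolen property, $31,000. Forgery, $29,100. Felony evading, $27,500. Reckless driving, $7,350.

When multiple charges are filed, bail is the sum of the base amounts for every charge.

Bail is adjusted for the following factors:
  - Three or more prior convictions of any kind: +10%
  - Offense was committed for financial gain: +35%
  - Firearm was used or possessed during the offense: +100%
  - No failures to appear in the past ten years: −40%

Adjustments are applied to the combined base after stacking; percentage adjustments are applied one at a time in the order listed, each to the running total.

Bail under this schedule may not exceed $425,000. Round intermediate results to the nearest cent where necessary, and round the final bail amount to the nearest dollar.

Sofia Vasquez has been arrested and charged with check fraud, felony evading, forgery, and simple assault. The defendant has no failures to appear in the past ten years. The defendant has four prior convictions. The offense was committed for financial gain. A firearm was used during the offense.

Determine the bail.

Base amounts from the schedule: check fraud $12,100; felony evading $27,500; forgery $29,100; simple assault $1,200.
Stacking rule: sum of all bases. $12,100 + $27,500 + $29,100 + $1,200 = $69,900.
Three or more prior convictions of any kind (+10%): $69,900 × 1.1 = $76,890.
Offense was committed for financial gain (+35%): $76,890 × 1.35 = $103,801.50.
Firearm was used or possessed during the offense (+100%): $103,801.50 × 2 = $207,603.
No failures to appear in the past ten years (−40%): $207,603 × 0.6 = $124,561.80.
$124,561.80 is within the $425,000 maximum.
Rounded to the nearest dollar: $124,562.

$124,562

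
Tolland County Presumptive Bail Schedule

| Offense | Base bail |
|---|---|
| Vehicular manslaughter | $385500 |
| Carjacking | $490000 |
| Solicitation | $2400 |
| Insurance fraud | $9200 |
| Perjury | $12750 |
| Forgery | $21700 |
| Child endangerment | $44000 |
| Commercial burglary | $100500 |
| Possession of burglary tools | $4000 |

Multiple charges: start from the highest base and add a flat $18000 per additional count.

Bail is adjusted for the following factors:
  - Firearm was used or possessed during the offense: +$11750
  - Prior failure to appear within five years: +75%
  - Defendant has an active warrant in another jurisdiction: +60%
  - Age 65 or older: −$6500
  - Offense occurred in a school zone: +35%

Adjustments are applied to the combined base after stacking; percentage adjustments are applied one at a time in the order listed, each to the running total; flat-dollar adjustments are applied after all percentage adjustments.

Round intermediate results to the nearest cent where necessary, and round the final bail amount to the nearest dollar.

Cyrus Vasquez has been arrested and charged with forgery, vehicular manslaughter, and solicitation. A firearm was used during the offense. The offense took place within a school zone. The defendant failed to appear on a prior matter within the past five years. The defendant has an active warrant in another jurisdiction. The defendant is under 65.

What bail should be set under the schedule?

$1605020

Base amounts from the schedule: forgery $21700; vehicular manslaughter $385500; solicitation $2400.
Stacking rule: highest base plus $18000 per additional charge. Highest is vehicular manslaughter at $385500; 2 additional charges → +$36000. Combined base = $421500.
Prior failure to appear within five years (+75%): $421500 × 1.75 = $737625.
Defendant has an active warrant in another jurisdiction (+60%): $737625 × 1.6 = $1180200.
Offense occurred in a school zone (+35%): $1180200 × 1.35 = $1593270.
Firearm was used or possessed during the offense (+$11750 flat): $1593270 + $11750 = $1605020.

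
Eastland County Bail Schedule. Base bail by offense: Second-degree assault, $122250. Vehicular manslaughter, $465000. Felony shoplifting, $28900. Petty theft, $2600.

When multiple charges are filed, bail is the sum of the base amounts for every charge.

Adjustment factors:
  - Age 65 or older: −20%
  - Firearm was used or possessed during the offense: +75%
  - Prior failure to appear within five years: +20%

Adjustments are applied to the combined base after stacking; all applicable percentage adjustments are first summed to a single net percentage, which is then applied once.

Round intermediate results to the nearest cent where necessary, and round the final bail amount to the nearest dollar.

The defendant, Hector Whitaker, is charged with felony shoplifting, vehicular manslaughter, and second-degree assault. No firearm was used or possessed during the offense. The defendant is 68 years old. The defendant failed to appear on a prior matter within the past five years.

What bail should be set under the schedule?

Base amounts from the schedule: felony shoplifting $28900; vehicular manslaughter $465000; second-degree assault $122250.
Stacking rule: sum of all bases. $28900 + $465000 + $122250 = $616150.
Net percentage adjustment: −20% +20% = +0%. $616150 × 1 = $616150.

$616150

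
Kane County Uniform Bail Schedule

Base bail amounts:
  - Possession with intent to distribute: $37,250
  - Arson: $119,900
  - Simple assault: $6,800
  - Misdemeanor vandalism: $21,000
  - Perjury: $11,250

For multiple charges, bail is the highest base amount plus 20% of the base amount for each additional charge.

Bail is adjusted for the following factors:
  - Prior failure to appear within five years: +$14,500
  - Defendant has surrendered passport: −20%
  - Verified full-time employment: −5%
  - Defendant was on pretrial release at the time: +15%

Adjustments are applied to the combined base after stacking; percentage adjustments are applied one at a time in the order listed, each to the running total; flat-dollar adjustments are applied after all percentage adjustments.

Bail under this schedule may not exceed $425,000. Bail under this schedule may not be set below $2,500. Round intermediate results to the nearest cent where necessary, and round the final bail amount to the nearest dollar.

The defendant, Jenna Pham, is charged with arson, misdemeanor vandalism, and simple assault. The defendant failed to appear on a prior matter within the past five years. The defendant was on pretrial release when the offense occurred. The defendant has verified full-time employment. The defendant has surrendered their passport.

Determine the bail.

$124,152

Base amounts from the schedule: arson $119,900; misdemeanor vandalism $21,000; simple assault $6,800.
Stacking rule: highest base plus 20% of each additional charge. Highest is arson at $119,900. Additional: $21,000 × 20% = $4,200; $6,800 × 20% = $1,360. Combined base = $119,900 + $5,560 = $125,460.
Defendant has surrendered passport (−20%): $125,460 × 0.8 = $100,368.
Verified full-time employment (−5%): $100,368 × 0.95 = $95,349.60.
Defendant was on pretrial release at the time (+15%): $95,349.60 × 1.15 = $109,652.04.
Prior failure to appear within five years (+$14,500 flat): $109,652.04 + $14,500 = $124,152.04.
$124,152.04 is within the $425,000 maximum.
$124,152.04 is at or above the $2,500 minimum.
Rounded to the nearest dollar: $124,152.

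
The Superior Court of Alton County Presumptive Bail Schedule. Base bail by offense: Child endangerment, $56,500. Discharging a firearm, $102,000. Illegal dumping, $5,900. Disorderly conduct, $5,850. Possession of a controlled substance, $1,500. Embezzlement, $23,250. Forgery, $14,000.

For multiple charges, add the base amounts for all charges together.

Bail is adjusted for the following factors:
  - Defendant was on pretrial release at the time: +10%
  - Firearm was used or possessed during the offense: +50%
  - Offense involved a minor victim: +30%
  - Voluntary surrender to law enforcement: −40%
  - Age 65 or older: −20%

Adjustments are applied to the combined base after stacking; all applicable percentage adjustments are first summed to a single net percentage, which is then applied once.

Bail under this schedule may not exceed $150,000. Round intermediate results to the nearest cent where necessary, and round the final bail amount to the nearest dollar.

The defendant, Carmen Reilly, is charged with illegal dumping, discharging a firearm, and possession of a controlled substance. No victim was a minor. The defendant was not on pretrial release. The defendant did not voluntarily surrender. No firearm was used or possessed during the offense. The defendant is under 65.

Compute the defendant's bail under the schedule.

$109,400

Base amounts from the schedule: illegal dumping $5,900; discharging a firearm $102,000; possession of a controlled substance $1,500.
Stacking rule: sum of all bases. $5,900 + $102,000 + $1,500 = $109,400.
No adjustment factors apply to this defendant.
$109,400 is within the $150,000 maximum.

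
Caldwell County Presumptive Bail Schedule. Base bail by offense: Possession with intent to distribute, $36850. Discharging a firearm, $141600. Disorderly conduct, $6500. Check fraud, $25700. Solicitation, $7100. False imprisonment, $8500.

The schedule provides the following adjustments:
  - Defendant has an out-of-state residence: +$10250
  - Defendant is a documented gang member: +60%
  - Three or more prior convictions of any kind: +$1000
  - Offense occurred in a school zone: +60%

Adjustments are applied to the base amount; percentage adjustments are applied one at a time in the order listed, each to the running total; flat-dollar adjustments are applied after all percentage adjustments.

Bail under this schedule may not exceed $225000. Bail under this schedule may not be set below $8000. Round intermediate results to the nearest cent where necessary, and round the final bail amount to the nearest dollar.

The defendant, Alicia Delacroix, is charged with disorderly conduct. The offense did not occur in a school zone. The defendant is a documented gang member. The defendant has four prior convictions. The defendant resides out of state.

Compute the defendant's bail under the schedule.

Base amounts from the schedule: disorderly conduct $6500.
Single charge. Combined base = $6500.
Defendant is a documented gang member (+60%): $6500 × 1.6 = $10400.
Defendant has an out-of-state residence (+$10250 flat): $10400 + $10250 = $20650.
Three or more prior convictions of any kind (+$1000 flat): $20650 + $1000 = $21650.
$21650 is within the $225000 maximum.
$21650 is at or above the $8000 minimum.

$21650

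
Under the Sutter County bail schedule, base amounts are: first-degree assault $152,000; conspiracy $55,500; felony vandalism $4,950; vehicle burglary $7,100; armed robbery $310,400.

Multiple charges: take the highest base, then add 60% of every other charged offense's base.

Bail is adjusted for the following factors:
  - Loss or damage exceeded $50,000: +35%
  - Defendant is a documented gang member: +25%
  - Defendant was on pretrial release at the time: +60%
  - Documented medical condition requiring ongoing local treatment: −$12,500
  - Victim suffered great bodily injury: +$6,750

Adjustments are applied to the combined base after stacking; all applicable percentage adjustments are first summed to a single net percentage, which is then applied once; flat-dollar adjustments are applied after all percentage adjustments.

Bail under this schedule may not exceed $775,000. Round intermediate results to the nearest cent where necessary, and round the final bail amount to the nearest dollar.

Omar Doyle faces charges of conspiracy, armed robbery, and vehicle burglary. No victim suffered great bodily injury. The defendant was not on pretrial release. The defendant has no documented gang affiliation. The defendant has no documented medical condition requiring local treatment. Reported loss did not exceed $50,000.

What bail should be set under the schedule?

$347,960

Base amounts from the schedule: conspiracy $55,500; armed robbery $310,400; vehicle burglary $7,100.
Stacking rule: highest base plus 60% of each additional charge. Highest is armed robbery at $310,400. Additional: $55,500 × 60% = $33,300; $7,100 × 60% = $4,260. Combined base = $310,400 + $37,560 = $347,960.
No adjustment factors apply to this defendant.
$347,960 is within the $775,000 maximum.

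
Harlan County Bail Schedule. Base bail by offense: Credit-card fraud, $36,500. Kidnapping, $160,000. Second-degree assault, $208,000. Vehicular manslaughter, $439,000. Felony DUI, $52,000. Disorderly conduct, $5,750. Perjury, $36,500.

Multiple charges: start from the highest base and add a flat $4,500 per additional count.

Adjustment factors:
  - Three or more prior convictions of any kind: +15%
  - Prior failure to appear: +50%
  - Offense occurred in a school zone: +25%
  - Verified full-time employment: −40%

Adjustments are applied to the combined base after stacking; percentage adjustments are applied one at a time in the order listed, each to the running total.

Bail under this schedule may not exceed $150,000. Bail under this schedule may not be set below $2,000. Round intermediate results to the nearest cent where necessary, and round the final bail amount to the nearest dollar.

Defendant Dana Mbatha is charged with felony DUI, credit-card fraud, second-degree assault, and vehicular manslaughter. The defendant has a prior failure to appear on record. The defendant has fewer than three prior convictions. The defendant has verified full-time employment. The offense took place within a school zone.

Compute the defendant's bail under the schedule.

$150,000

Base amounts from the schedule: felony DUI $52,000; credit-card fraud $36,500; second-degree assault $208,000; vehicular manslaughter $439,000.
Stacking rule: highest base plus $4,500 per additional charge. Highest is vehicular manslaughter at $439,000; 3 additional charges → +$13,500. Combined base = $452,500.
Prior failure to appear (+50%): $452,500 × 1.5 = $678,750.
Offense occurred in a school zone (+25%): $678,750 × 1.25 = $848,437.50.
Verified full-time employment (−40%): $848,437.50 × 0.6 = $509,062.50.
Result $509,062.50 exceeds the maximum of $150,000; bail is capped at $150,000.
$150,000 is at or above the $2,000 minimum.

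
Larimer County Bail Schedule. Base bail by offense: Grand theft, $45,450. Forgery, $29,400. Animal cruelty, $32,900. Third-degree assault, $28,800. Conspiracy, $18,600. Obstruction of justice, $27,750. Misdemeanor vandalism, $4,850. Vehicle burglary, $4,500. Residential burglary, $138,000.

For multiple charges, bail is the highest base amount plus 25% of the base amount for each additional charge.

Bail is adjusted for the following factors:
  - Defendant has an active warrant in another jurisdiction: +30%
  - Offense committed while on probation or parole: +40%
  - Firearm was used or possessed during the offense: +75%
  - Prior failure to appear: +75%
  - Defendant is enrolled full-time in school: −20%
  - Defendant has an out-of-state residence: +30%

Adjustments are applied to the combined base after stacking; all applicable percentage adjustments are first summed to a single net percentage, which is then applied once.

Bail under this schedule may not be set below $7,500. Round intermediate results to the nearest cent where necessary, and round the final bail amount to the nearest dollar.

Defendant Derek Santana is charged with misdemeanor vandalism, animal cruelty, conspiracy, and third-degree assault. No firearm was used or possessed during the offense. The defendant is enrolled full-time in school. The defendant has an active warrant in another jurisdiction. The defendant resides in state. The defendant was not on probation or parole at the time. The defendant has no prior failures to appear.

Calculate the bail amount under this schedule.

$50,559

Base amounts from the schedule: misdemeanor vandalism $4,850; animal cruelty $32,900; conspiracy $18,600; third-degree assault $28,800.
Stacking rule: highest base plus 25% of each additional charge. Highest is animal cruelty at $32,900. Additional: $4,850 × 25% = $1,212.50; $18,600 × 25% = $4,650; $28,800 × 25% = $7,200. Combined base = $32,900 + $13,062.50 = $45,962.50.
Net percentage adjustment: +30% −20% = +10%. $45,962.50 × 1.1 = $50,558.75.
$50,558.75 is at or above the $7,500 minimum.
Rounded to the nearest dollar: $50,559.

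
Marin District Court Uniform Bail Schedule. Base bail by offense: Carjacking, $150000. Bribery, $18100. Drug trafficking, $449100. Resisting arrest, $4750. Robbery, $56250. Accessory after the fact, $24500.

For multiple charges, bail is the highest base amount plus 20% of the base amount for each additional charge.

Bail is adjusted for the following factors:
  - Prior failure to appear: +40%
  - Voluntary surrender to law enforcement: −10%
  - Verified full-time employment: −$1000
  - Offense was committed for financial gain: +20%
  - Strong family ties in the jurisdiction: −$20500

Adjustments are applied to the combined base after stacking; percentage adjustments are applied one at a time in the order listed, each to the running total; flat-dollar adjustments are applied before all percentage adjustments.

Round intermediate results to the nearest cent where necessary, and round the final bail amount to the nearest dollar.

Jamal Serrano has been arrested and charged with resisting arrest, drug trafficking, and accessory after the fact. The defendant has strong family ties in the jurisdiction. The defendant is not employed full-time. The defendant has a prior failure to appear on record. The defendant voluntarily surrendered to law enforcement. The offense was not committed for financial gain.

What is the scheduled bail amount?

$547407

Base amounts from the schedule: resisting arrest $4750; drug trafficking $449100; accessory after the fact $24500.
Stacking rule: highest base plus 20% of each additional charge. Highest is drug trafficking at $449100. Additional: $4750 × 20% = $950; $24500 × 20% = $4900. Combined base = $449100 + $5850 = $454950.
Strong family ties in the jurisdiction (−$20500 flat): $454950 − $20500 = $434450.
Prior failure to appear (+40%): $434450 × 1.4 = $608230.
Voluntary surrender to law enforcement (−10%): $608230 × 0.9 = $547407.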